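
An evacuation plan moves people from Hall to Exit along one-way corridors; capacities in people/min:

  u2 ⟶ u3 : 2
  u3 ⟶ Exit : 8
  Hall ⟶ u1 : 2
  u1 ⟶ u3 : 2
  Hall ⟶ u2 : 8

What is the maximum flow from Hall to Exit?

4

Augment Hall→u1→u3→Exit: bottleneck 2, flow now 2.
Augment Hall→u2→u3→Exit: bottleneck 2, flow now 4.
No augmenting path remains; maximum flow = 4.
In the residual graph, reachable from Hall: {Hall, u2}.
Min-cut edges: Hall→u1 (2), u2→u3 (2); capacity 2 + 2 = 4.
This cut is saturated, so no flow can exceed 4.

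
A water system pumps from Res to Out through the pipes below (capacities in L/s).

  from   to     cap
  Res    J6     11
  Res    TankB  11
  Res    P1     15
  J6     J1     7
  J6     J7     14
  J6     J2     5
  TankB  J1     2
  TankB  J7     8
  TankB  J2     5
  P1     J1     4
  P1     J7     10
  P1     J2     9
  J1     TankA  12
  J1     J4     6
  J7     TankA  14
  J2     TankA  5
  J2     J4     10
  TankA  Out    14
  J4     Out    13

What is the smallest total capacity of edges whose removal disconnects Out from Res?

27

Augment Res→J6→J1→TankA→Out: bottleneck 7, flow now 7.
Augment Res→J6→J7→TankA→Out: bottleneck 4, flow now 11.
Augment Res→TankB→J1→TankA→Out: bottleneck 2, flow now 13.
Augment Res→TankB→J7→TankA→Out: bottleneck 1, flow now 14.
Augment Res→TankB→J2→J4→Out: bottleneck 5, flow now 19.
Augment Res→P1→J1→J4→Out: bottleneck 4, flow now 23.
Augment Res→P1→J2→J4→Out: bottleneck 4, flow now 27.
No augmenting path remains; maximum flow = 27.
By max-flow min-cut, the minimum cut capacity equals the max flow.
In the residual graph, reachable from Res: {Res, J6, TankB, P1, J1, J7, J2, TankA, J4}.
Min-cut edges: TankA→Out (14), J4→Out (13); capacity 14 + 13 = 27.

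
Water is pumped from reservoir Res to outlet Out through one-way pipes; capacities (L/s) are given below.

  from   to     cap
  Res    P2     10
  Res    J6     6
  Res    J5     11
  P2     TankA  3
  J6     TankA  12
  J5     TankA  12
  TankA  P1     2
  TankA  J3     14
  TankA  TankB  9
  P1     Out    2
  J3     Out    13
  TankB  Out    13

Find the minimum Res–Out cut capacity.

20

Augment Res→P2→TankA→P1→Out: bottleneck 2, flow now 2.
Augment Res→P2→TankA→J3→Out: bottleneck 1, flow now 3.
Augment Res→J6→TankA→J3→Out: bottleneck 6, flow now 9.
Augment Res→J5→TankA→J3→Out: bottleneck 6, flow now 15.
Augment Res→J5→TankA→TankB→Out: bottleneck 5, flow now 20.
No augmenting path remains; maximum flow = 20.
By max-flow min-cut, the minimum cut capacity equals the max flow.
In the residual graph, reachable from Res: {Res, P2}.
Min-cut edges: Res→J6 (6), Res→J5 (11), P2→TankA (3); capacity 6 + 11 + 3 = 20.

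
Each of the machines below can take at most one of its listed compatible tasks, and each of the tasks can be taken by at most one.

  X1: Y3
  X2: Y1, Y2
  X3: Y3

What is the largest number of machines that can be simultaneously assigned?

Unit-capacity flow: source→left, listed edges, right→sink; max matching = max flow.
Augmenting path X1→Y3 (+1); matched 1.
Augmenting path X2→Y1 (+1); matched 2.
No augmenting path remains; maximum matching = 2.
König certificate: {X2, Y3} is a vertex cover of size 2 (every listed pair touches it), so no matching can be larger.

2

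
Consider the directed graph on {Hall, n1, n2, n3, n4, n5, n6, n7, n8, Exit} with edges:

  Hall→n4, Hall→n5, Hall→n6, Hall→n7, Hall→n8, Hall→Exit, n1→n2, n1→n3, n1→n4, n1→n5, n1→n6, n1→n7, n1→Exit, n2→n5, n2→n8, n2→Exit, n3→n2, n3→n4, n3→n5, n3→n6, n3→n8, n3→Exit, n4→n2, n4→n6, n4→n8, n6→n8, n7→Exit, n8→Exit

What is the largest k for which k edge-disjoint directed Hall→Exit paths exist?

4

Assign every edge capacity 1; by Menger, the answer equals the max flow.
Path Hall→Exit (+1); total 1.
Path Hall→n7→Exit (+1); total 2.
Path Hall→n8→Exit (+1); total 3.
Path Hall→n4→n2→Exit (+1); total 4.
No residual Hall→Exit path; max flow = 4.
Certifying cut of size 4: {Hall→Exit, Hall→n4, Hall→n7, n8→Exit}.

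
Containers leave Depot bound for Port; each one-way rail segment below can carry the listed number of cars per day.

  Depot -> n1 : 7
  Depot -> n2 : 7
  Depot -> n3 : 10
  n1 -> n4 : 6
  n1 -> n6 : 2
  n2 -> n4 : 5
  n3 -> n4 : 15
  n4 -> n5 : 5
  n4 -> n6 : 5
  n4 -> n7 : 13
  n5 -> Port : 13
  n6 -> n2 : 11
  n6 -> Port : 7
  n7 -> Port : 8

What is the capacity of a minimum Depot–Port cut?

20

Augment Depot→n1→n6→Port: bottleneck 2, flow now 2.
Augment Depot→n1→n4→n5→Port: bottleneck 5, flow now 7.
Augment Depot→n2→n4→n6→Port: bottleneck 5, flow now 12.
Augment Depot→n3→n4→n7→Port: bottleneck 8, flow now 20.
No augmenting path remains; maximum flow = 20.
By max-flow min-cut, the minimum cut capacity equals the max flow.
In the residual graph, reachable from Depot: {Depot, n1, n2, n3, n4, n7}.
Min-cut edges: n1→n6 (2), n4→n5 (5), n4→n6 (5), n7→Port (8); capacity 2 + 5 + 5 + 8 = 20.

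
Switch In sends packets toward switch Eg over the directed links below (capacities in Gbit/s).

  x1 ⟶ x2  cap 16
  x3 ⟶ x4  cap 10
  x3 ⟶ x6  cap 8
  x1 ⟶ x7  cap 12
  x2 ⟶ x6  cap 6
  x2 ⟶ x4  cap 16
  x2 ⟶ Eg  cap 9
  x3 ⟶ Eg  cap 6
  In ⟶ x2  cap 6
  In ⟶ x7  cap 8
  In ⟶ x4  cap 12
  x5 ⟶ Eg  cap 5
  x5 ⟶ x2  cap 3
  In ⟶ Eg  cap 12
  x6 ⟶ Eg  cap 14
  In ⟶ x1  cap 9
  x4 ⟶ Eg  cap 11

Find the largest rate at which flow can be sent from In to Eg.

38

Augment In→Eg: bottleneck 12, flow now 12.
Augment In→x2→Eg: bottleneck 6, flow now 18.
Augment In→x4→Eg: bottleneck 11, flow now 29.
Augment In→x1→x2→Eg: bottleneck 3, flow now 32.
Augment In→x1→x2→x6→Eg: bottleneck 6, flow now 38.
No augmenting path remains; maximum flow = 38.
In the residual graph, reachable from In: {In, x4, x7}.
Min-cut edges: In→x1 (9), In→x2 (6), In→Eg (12), x4→Eg (11); capacity 9 + 6 + 12 + 11 = 38.
This cut is saturated, so no flow can exceed 38.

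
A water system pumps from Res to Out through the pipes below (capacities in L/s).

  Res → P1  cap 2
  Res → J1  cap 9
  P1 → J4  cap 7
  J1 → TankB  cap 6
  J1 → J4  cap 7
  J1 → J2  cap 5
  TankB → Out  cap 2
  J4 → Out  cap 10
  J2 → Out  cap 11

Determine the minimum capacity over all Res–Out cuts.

Augment Res→P1→J4→Out: bottleneck 2, flow now 2.
Augment Res→J1→TankB→Out: bottleneck 2, flow now 4.
Augment Res→J1→J4→Out: bottleneck 7, flow now 11.
No augmenting path remains; maximum flow = 11.
By max-flow min-cut, the minimum cut capacity equals the max flow.
In the residual graph, reachable from Res: {Res}.
Min-cut edges: Res→P1 (2), Res→J1 (9); capacity 2 + 9 = 11.

11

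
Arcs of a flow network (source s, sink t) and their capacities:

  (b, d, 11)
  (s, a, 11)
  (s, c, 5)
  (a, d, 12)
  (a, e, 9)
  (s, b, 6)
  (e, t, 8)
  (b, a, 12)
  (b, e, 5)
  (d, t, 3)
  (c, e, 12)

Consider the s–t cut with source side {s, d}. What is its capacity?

Edges leaving {s, d}: s→a (11), s→b (6), s→c (5), d→t (3).
Cut capacity = 11 + 6 + 5 + 3 = 25.

25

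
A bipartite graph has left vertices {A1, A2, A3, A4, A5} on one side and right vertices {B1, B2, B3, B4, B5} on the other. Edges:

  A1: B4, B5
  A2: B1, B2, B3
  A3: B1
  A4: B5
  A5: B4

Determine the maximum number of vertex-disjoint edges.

4

Unit-capacity flow: source→left, listed edges, right→sink; max matching = max flow.
Augmenting path A1→B4 (+1); matched 1.
Augmenting path A2→B1 (+1); matched 2.
Augmenting path A4→B5 (+1); matched 3.
Augmenting path A3→B1→A2→B2 (+1); matched 4.
No augmenting path remains; maximum matching = 4.
König certificate: {A2, A3, B4, B5} is a vertex cover of size 4 (every listed pair touches it), so no matching can be larger.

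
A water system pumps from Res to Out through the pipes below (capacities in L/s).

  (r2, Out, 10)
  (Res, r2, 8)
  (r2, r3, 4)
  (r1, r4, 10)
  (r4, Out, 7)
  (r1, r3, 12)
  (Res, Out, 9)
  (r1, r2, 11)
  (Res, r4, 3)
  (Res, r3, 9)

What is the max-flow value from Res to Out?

20

Augment Res→Out: bottleneck 9, flow now 9.
Augment Res→r2→Out: bottleneck 8, flow now 17.
Augment Res→r4→Out: bottleneck 3, flow now 20.
No augmenting path remains; maximum flow = 20.
In the residual graph, reachable from Res: {Res, r3}.
Min-cut edges: Res→r2 (8), Res→r4 (3), Res→Out (9); capacity 8 + 3 + 9 = 20.
This cut is saturated, so no flow can exceed 20.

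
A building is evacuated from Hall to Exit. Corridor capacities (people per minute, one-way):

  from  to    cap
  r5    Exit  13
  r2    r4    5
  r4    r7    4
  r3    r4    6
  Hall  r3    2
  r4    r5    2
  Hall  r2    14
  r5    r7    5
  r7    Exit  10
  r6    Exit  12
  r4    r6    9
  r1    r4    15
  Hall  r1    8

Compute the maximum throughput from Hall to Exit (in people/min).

Augment Hall→r1→r4→r5→Exit: bottleneck 2, flow now 2.
Augment Hall→r1→r4→r6→Exit: bottleneck 6, flow now 8.
Augment Hall→r2→r4→r6→Exit: bottleneck 3, flow now 11.
Augment Hall→r2→r4→r7→Exit: bottleneck 2, flow now 13.
Augment Hall→r3→r4→r7→Exit: bottleneck 2, flow now 15.
No augmenting path remains; maximum flow = 15.
In the residual graph, reachable from Hall: {Hall, r2}.
Min-cut edges: Hall→r1 (8), Hall→r3 (2), r2→r4 (5); capacity 8 + 2 + 5 = 15.
This cut is saturated, so no flow can exceed 15.

15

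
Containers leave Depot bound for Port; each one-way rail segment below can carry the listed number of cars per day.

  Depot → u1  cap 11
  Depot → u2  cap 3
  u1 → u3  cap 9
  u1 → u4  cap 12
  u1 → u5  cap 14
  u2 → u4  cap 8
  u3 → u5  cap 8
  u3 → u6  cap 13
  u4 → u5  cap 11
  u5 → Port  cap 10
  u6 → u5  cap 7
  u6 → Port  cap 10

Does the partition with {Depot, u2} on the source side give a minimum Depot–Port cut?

Given cut capacity: 11 + 8 = 19.
Augment Depot→u1→u5→Port: bottleneck 10, flow now 10.
Augment Depot→u1→u3→u6→Port: bottleneck 1, flow now 11.
Augment Depot→u2→u4→u5→u1→u3→u6→Port: bottleneck 3, flow now 14. (uses reverse residual edge)
No augmenting path remains; maximum flow = 14.
In the residual graph, reachable from Depot: {Depot}.
Min-cut edges: Depot→u1 (11), Depot→u2 (3); capacity 11 + 3 = 14.
Cut capacity 19 exceeds the max flow 14, so it is not minimum.

No — its capacity is 19, but the minimum cut has capacity 14.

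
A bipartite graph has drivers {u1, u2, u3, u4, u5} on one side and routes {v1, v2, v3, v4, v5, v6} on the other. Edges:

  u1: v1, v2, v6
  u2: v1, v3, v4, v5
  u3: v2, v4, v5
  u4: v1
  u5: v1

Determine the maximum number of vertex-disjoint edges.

Unit-capacity flow: source→left, listed edges, right→sink; max matching = max flow.
Augmenting path u1→v1 (+1); matched 1.
Augmenting path u2→v3 (+1); matched 2.
Augmenting path u3→v2 (+1); matched 3.
Augmenting path u4→v1→u1→v6 (+1); matched 4.
No augmenting path remains; maximum matching = 4.
König certificate: {u1, u2, u3, v1} is a vertex cover of size 4 (every listed pair touches it), so no matching can be larger.

4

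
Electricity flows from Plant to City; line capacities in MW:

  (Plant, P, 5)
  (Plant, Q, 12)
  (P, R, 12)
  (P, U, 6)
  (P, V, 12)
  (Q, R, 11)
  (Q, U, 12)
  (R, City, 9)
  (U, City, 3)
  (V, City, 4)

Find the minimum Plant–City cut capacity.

Augment Plant→P→R→City: bottleneck 5, flow now 5.
Augment Plant→Q→R→City: bottleneck 4, flow now 9.
Augment Plant→Q→U→City: bottleneck 3, flow now 12.
Augment Plant→Q→R→P→V→City: bottleneck 4, flow now 16. (uses reverse residual edge)
No augmenting path remains; maximum flow = 16.
By max-flow min-cut, the minimum cut capacity equals the max flow.
In the residual graph, reachable from Plant: {Plant, P, Q, R, U, V}.
Min-cut edges: R→City (9), U→City (3), V→City (4); capacity 9 + 3 + 4 = 16.

16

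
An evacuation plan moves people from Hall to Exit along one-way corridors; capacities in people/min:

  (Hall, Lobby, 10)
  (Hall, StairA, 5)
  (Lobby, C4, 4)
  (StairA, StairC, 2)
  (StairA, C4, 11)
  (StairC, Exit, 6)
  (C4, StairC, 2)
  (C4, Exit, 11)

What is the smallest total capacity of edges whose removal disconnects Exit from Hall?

Augment Hall→Lobby→C4→Exit: bottleneck 4, flow now 4.
Augment Hall→StairA→StairC→Exit: bottleneck 2, flow now 6.
Augment Hall→StairA→C4→Exit: bottleneck 3, flow now 9.
No augmenting path remains; maximum flow = 9.
By max-flow min-cut, the minimum cut capacity equals the max flow.
In the residual graph, reachable from Hall: {Hall, Lobby}.
Min-cut edges: Hall→StairA (5), Lobby→C4 (4); capacity 5 + 4 = 9.

9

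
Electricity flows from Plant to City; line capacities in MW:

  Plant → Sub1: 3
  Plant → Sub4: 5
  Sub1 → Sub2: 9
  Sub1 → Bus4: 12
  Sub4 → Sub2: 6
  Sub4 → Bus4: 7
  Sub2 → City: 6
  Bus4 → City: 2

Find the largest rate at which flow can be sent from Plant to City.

Augment Plant→Sub1→Sub2→City: bottleneck 3, flow now 3.
Augment Plant→Sub4→Sub2→City: bottleneck 3, flow now 6.
Augment Plant→Sub4→Bus4→City: bottleneck 2, flow now 8.
No augmenting path remains; maximum flow = 8.
In the residual graph, reachable from Plant: {Plant}.
Min-cut edges: Plant→Sub1 (3), Plant→Sub4 (5); capacity 3 + 5 = 8.
This cut is saturated, so no flow can exceed 8.

8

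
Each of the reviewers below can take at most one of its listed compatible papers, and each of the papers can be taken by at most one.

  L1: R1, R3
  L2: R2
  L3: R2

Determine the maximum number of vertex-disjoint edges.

2

Unit-capacity flow: source→left, listed edges, right→sink; max matching = max flow.
Augmenting path L1→R1 (+1); matched 1.
Augmenting path L2→R2 (+1); matched 2.
No augmenting path remains; maximum matching = 2.
König certificate: {L1, R2} is a vertex cover of size 2 (every listed pair touches it), so no matching can be larger.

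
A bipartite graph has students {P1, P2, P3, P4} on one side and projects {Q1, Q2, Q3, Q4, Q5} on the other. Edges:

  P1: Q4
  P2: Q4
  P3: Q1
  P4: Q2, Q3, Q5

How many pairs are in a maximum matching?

Unit-capacity flow: source→left, listed edges, right→sink; max matching = max flow.
Augmenting path P1→Q4 (+1); matched 1.
Augmenting path P3→Q1 (+1); matched 2.
Augmenting path P4→Q2 (+1); matched 3.
No augmenting path remains; maximum matching = 3.
König certificate: {P3, P4, Q4} is a vertex cover of size 3 (every listed pair touches it), so no matching can be larger.

3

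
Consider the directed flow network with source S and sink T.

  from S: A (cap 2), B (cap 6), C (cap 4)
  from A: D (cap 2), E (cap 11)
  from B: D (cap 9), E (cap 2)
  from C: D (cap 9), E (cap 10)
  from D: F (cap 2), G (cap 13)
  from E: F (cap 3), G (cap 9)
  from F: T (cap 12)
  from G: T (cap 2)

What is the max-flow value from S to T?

Augment S→A→D→F→T: bottleneck 2, flow now 2.
Augment S→B→D→G→T: bottleneck 2, flow now 4.
Augment S→B→E→F→T: bottleneck 2, flow now 6.
Augment S→C→E→F→T: bottleneck 1, flow now 7.
No augmenting path remains; maximum flow = 7.
In the residual graph, reachable from S: {S, A, B, C, D, E, G}.
Min-cut edges: D→F (2), E→F (3), G→T (2); capacity 2 + 3 + 2 = 7.
This cut is saturated, so no flow can exceed 7.

7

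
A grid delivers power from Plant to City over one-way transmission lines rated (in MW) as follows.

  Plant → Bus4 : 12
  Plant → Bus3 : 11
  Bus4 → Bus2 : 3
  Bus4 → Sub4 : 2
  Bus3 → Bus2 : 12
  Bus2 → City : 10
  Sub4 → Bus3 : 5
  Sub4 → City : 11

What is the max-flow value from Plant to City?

Augment Plant→Bus4→Bus2→City: bottleneck 3, flow now 3.
Augment Plant→Bus4→Sub4→City: bottleneck 2, flow now 5.
Augment Plant→Bus3→Bus2→City: bottleneck 7, flow now 12.
No augmenting path remains; maximum flow = 12.
In the residual graph, reachable from Plant: {Plant, Bus4, Bus3, Bus2}.
Min-cut edges: Bus4→Sub4 (2), Bus2→City (10); capacity 2 + 10 = 12.
This cut is saturated, so no flow can exceed 12.

12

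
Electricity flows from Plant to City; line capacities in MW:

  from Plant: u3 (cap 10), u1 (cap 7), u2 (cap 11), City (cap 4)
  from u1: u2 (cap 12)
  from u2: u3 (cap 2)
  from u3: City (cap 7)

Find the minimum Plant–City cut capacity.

11

Augment Plant→City: bottleneck 4, flow now 4.
Augment Plant→u3→City: bottleneck 7, flow now 11.
No augmenting path remains; maximum flow = 11.
By max-flow min-cut, the minimum cut capacity equals the max flow.
In the residual graph, reachable from Plant: {Plant, u1, u2, u3}.
Min-cut edges: Plant→City (4), u3→City (7); capacity 4 + 7 = 11.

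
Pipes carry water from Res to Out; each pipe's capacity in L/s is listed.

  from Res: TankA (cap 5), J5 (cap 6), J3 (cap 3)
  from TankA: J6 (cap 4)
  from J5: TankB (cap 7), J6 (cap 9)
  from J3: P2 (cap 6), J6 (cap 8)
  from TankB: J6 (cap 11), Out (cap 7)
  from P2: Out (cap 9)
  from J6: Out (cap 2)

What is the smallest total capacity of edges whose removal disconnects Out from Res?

11

Augment Res→TankA→J6→Out: bottleneck 2, flow now 2.
Augment Res→J5→TankB→Out: bottleneck 6, flow now 8.
Augment Res→J3→P2→Out: bottleneck 3, flow now 11.
No augmenting path remains; maximum flow = 11.
By max-flow min-cut, the minimum cut capacity equals the max flow.
In the residual graph, reachable from Res: {Res, TankA, J6}.
Min-cut edges: Res→J5 (6), Res→J3 (3), J6→Out (2); capacity 6 + 3 + 2 = 11.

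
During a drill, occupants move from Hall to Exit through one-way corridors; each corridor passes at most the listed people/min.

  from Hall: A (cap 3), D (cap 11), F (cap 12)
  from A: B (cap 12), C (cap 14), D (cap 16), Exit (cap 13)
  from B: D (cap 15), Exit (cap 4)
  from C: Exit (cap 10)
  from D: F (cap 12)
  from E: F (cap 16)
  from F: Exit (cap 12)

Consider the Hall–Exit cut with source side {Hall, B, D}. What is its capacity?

31

Edges leaving {Hall, B, D}: Hall→A (3), Hall→F (12), B→Exit (4), D→F (12).
Cut capacity = 3 + 12 + 4 + 12 = 31.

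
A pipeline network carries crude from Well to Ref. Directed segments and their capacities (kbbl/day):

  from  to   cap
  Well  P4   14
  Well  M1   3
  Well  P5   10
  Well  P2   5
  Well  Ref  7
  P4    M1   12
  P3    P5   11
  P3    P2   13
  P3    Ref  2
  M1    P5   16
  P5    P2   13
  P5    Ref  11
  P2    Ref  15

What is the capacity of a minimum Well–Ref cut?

Augment Well→Ref: bottleneck 7, flow now 7.
Augment Well→P5→Ref: bottleneck 10, flow now 17.
Augment Well→P2→Ref: bottleneck 5, flow now 22.
Augment Well→M1→P5→Ref: bottleneck 1, flow now 23.
Augment Well→M1→P5→P2→Ref: bottleneck 2, flow now 25.
Augment Well→P4→M1→P5→P2→Ref: bottleneck 8, flow now 33.
No augmenting path remains; maximum flow = 33.
By max-flow min-cut, the minimum cut capacity equals the max flow.
In the residual graph, reachable from Well: {Well, P4, M1, P5, P2}.
Min-cut edges: Well→Ref (7), P5→Ref (11), P2→Ref (15); capacity 7 + 11 + 15 = 33.

33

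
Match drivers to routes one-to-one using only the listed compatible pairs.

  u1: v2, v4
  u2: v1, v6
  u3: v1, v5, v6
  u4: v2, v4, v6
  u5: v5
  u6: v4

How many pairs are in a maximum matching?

5

Unit-capacity flow: source→left, listed edges, right→sink; max matching = max flow.
Augmenting path u1→v2 (+1); matched 1.
Augmenting path u2→v1 (+1); matched 2.
Augmenting path u3→v5 (+1); matched 3.
Augmenting path u4→v4 (+1); matched 4.
Augmenting path u5→v5→u3→v6 (+1); matched 5.
No augmenting path remains; maximum matching = 5.
König certificate: {v1, v2, v4, v5, v6} is a vertex cover of size 5 (every listed pair touches it), so no matching can be larger.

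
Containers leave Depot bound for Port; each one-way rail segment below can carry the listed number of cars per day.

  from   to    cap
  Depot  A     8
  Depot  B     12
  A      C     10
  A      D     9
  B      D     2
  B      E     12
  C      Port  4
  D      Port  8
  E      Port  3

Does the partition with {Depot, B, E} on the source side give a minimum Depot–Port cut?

Yes — it is a minimum cut (capacity 13).

Given cut capacity: 8 + 2 + 3 = 13.
Augment Depot→A→C→Port: bottleneck 4, flow now 4.
Augment Depot→A→D→Port: bottleneck 4, flow now 8.
Augment Depot→B→D→Port: bottleneck 2, flow now 10.
Augment Depot→B→E→Port: bottleneck 3, flow now 13.
No augmenting path remains; maximum flow = 13.
Cut capacity 13 equals the max flow, so it is a minimum cut.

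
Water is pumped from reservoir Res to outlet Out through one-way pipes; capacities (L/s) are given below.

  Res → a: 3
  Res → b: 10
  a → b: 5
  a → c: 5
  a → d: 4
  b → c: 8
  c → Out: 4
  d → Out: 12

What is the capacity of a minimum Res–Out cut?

7

Augment Res→a→c→Out: bottleneck 3, flow now 3.
Augment Res→b→c→Out: bottleneck 1, flow now 4.
Augment Res→b→c→a→d→Out: bottleneck 3, flow now 7. (uses reverse residual edge)
No augmenting path remains; maximum flow = 7.
By max-flow min-cut, the minimum cut capacity equals the max flow.
In the residual graph, reachable from Res: {Res, b, c}.
Min-cut edges: Res→a (3), c→Out (4); capacity 3 + 4 = 7.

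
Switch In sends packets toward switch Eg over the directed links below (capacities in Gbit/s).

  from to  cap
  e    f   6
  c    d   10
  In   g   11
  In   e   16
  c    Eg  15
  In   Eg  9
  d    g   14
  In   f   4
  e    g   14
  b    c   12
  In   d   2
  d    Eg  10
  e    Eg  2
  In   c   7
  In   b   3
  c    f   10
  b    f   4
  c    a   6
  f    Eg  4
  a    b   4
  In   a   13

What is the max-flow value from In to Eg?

31

Augment In→Eg: bottleneck 9, flow now 9.
Augment In→c→Eg: bottleneck 7, flow now 16.
Augment In→d→Eg: bottleneck 2, flow now 18.
Augment In→e→Eg: bottleneck 2, flow now 20.
Augment In→f→Eg: bottleneck 4, flow now 24.
Augment In→b→c→Eg: bottleneck 3, flow now 27.
Augment In→a→b→c→Eg: bottleneck 4, flow now 31.
No augmenting path remains; maximum flow = 31.
In the residual graph, reachable from In: {In, a, e, f, g}.
Min-cut edges: In→b (3), In→c (7), In→d (2), In→Eg (9), a→b (4), e→Eg (2), f→Eg (4); capacity 3 + 7 + 2 + 9 + 4 + 2 + 4 = 31.
This cut is saturated, so no flow can exceed 31.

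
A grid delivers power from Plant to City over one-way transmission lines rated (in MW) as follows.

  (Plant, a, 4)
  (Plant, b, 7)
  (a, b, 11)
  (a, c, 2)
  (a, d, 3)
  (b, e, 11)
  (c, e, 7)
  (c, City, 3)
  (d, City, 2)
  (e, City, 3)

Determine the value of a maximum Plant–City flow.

Augment Plant→a→c→City: bottleneck 2, flow now 2.
Augment Plant→a→d→City: bottleneck 2, flow now 4.
Augment Plant→b→e→City: bottleneck 3, flow now 7.
No augmenting path remains; maximum flow = 7.
In the residual graph, reachable from Plant: {Plant, b, e}.
Min-cut edges: Plant→a (4), e→City (3); capacity 4 + 3 = 7.
This cut is saturated, so no flow can exceed 7.

7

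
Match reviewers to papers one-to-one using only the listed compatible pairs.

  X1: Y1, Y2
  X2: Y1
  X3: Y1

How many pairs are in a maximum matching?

2

Unit-capacity flow: source→left, listed edges, right→sink; max matching = max flow.
Augmenting path X1→Y1 (+1); matched 1.
Augmenting path X2→Y1→X1→Y2 (+1); matched 2.
No augmenting path remains; maximum matching = 2.
König certificate: {X1, Y1} is a vertex cover of size 2 (every listed pair touches it), so no matching can be larger.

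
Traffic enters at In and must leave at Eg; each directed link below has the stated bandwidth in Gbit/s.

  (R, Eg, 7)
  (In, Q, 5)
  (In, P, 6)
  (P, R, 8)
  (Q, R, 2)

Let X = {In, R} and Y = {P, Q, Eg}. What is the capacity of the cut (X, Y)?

18

Edges leaving {In, R}: In→P (6), In→Q (5), R→Eg (7).
Cut capacity = 6 + 5 + 7 = 18.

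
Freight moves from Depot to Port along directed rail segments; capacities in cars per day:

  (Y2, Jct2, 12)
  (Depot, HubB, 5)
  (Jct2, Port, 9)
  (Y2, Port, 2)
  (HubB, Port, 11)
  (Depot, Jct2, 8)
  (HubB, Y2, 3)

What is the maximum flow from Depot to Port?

13

Augment Depot→HubB→Port: bottleneck 5, flow now 5.
Augment Depot→Jct2→Port: bottleneck 8, flow now 13.
No augmenting path remains; maximum flow = 13.
In the residual graph, reachable from Depot: {Depot}.
Min-cut edges: Depot→HubB (5), Depot→Jct2 (8); capacity 5 + 8 = 13.
This cut is saturated, so no flow can exceed 13.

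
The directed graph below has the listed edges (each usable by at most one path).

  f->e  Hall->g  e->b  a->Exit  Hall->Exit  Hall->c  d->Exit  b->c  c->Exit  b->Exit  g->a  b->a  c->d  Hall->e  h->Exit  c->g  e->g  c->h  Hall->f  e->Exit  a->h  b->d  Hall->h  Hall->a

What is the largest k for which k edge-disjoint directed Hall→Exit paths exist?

6

Assign every edge capacity 1; by Menger, the answer equals the max flow.
Path Hall→Exit (+1); total 1.
Path Hall→a→Exit (+1); total 2.
Path Hall→c→Exit (+1); total 3.
Path Hall→e→Exit (+1); total 4.
Path Hall→h→Exit (+1); total 5.
Path Hall→f→e→b→Exit (+1); total 6.
No residual Hall→Exit path; max flow = 6.
Certifying cut of size 6: {Hall→Exit, Hall→c, Hall→e, Hall→f, a→Exit, h→Exit}.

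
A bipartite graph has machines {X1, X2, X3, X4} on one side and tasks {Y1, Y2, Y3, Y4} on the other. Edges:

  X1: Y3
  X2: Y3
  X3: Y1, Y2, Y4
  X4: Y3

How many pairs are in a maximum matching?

2

Unit-capacity flow: source→left, listed edges, right→sink; max matching = max flow.
Augmenting path X1→Y3 (+1); matched 1.
Augmenting path X3→Y1 (+1); matched 2.
No augmenting path remains; maximum matching = 2.
König certificate: {X3, Y3} is a vertex cover of size 2 (every listed pair touches it), so no matching can be larger.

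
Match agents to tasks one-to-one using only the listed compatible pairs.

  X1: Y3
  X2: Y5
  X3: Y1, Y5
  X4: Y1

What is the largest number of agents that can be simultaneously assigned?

3

Unit-capacity flow: source→left, listed edges, right→sink; max matching = max flow.
Augmenting path X1→Y3 (+1); matched 1.
Augmenting path X2→Y5 (+1); matched 2.
Augmenting path X3→Y1 (+1); matched 3.
No augmenting path remains; maximum matching = 3.
König certificate: {X1, Y1, Y5} is a vertex cover of size 3 (every listed pair touches it), so no matching can be larger.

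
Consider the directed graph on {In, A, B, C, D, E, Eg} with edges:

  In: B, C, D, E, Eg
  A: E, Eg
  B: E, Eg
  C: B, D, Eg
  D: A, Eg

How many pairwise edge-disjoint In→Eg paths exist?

Assign every edge capacity 1; by Menger, the answer equals the max flow.
Path In→Eg (+1); total 1.
Path In→B→Eg (+1); total 2.
Path In→C→Eg (+1); total 3.
Path In→D→Eg (+1); total 4.
No residual In→Eg path; max flow = 4.
Certifying cut of size 4: {In→B, In→C, In→D, In→Eg}.

4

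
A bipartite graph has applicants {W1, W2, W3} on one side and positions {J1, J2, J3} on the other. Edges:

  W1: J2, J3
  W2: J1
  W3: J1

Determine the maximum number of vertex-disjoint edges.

2

Unit-capacity flow: source→left, listed edges, right→sink; max matching = max flow.
Augmenting path W1→J2 (+1); matched 1.
Augmenting path W2→J1 (+1); matched 2.
No augmenting path remains; maximum matching = 2.
König certificate: {W1, J1} is a vertex cover of size 2 (every listed pair touches it), so no matching can be larger.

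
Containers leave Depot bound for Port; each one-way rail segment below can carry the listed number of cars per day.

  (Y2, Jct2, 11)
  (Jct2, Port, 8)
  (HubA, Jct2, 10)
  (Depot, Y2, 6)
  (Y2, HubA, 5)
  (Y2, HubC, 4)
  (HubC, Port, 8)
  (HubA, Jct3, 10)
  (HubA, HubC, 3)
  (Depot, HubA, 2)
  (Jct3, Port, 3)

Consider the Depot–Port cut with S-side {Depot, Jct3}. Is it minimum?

Given cut capacity: 2 + 6 + 3 = 11.
Augment Depot→HubA→HubC→Port: bottleneck 2, flow now 2.
Augment Depot→Y2→HubC→Port: bottleneck 4, flow now 6.
Augment Depot→Y2→Jct2→Port: bottleneck 2, flow now 8.
No augmenting path remains; maximum flow = 8.
In the residual graph, reachable from Depot: {Depot}.
Min-cut edges: Depot→HubA (2), Depot→Y2 (6); capacity 2 + 6 = 8.
Cut capacity 11 exceeds the max flow 8, so it is not minimum.

No — its capacity is 11, but the minimum cut has capacity 8.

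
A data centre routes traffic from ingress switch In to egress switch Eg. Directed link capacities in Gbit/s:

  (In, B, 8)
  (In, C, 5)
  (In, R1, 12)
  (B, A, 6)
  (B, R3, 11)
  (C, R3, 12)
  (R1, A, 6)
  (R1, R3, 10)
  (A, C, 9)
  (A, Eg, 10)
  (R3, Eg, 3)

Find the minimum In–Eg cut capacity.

13

Augment In→B→A→Eg: bottleneck 6, flow now 6.
Augment In→B→R3→Eg: bottleneck 2, flow now 8.
Augment In→C→R3→Eg: bottleneck 1, flow now 9.
Augment In→R1→A→Eg: bottleneck 4, flow now 13.
No augmenting path remains; maximum flow = 13.
By max-flow min-cut, the minimum cut capacity equals the max flow.
In the residual graph, reachable from In: {In, B, C, R1, A, R3}.
Min-cut edges: A→Eg (10), R3→Eg (3); capacity 10 + 3 = 13.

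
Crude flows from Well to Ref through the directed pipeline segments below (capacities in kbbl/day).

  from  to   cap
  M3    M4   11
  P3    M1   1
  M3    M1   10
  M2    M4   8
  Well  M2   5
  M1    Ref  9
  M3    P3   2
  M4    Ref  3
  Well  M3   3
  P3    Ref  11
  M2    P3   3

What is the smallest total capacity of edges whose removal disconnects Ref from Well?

8

Augment Well→M2→P3→Ref: bottleneck 3, flow now 3.
Augment Well→M2→M4→Ref: bottleneck 2, flow now 5.
Augment Well→M3→M1→Ref: bottleneck 3, flow now 8.
No augmenting path remains; maximum flow = 8.
By max-flow min-cut, the minimum cut capacity equals the max flow.
In the residual graph, reachable from Well: {Well}.
Min-cut edges: Well→M2 (5), Well→M3 (3); capacity 5 + 3 = 8.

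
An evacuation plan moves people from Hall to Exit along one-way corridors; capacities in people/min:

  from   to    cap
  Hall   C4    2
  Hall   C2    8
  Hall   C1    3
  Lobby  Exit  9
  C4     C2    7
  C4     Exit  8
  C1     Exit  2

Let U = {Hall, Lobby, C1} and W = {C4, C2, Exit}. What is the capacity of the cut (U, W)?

21

Edges leaving {Hall, Lobby, C1}: Hall→C4 (2), Hall→C2 (8), Lobby→Exit (9), C1→Exit (2).
Cut capacity = 2 + 8 + 9 + 2 = 21.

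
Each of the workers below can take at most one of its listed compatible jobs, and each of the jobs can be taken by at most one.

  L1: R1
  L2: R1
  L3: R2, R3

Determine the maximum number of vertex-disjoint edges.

2

Unit-capacity flow: source→left, listed edges, right→sink; max matching = max flow.
Augmenting path L1→R1 (+1); matched 1.
Augmenting path L3→R2 (+1); matched 2.
No augmenting path remains; maximum matching = 2.
König certificate: {L3, R1} is a vertex cover of size 2 (every listed pair touches it), so no matching can be larger.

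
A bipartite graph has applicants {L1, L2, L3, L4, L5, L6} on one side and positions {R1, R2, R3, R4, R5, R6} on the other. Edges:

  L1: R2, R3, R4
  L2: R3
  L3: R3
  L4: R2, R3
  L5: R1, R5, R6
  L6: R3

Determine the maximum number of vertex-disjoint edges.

Unit-capacity flow: source→left, listed edges, right→sink; max matching = max flow.
Augmenting path L1→R2 (+1); matched 1.
Augmenting path L2→R3 (+1); matched 2.
Augmenting path L5→R1 (+1); matched 3.
Augmenting path L4→R2→L1→R4 (+1); matched 4.
No augmenting path remains; maximum matching = 4.
König certificate: {L1, L4, L5, R3} is a vertex cover of size 4 (every listed pair touches it), so no matching can be larger.

4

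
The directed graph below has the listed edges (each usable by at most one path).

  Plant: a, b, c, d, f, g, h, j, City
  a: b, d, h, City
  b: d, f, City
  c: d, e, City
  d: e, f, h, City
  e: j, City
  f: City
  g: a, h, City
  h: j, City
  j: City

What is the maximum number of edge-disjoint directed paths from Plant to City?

9

Assign every edge capacity 1; by Menger, the answer equals the max flow.
Path Plant→City (+1); total 1.
Path Plant→a→City (+1); total 2.
Path Plant→b→City (+1); total 3.
Path Plant→c→City (+1); total 4.
Path Plant→d→City (+1); total 5.
Path Plant→f→City (+1); total 6.
Path Plant→g→City (+1); total 7.
Path Plant→h→City (+1); total 8.
Path Plant→j→City (+1); total 9.
No residual Plant→City path; max flow = 9.
Certifying cut of size 9: {Plant→City, Plant→a, Plant→b, Plant→c, Plant→d, Plant→f, Plant→g, Plant→h, Plant→j}.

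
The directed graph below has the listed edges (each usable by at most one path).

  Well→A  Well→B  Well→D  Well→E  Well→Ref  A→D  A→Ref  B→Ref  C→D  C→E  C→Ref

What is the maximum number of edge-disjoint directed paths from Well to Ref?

3

Assign every edge capacity 1; by Menger, the answer equals the max flow.
Path Well→Ref (+1); total 1.
Path Well→A→Ref (+1); total 2.
Path Well→B→Ref (+1); total 3.
No residual Well→Ref path; max flow = 3.
Certifying cut of size 3: {Well→A, Well→B, Well→Ref}.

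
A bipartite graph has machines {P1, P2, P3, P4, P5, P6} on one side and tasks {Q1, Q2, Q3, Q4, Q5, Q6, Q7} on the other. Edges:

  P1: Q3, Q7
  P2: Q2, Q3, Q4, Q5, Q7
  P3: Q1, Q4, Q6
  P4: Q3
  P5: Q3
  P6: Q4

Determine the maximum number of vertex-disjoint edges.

Unit-capacity flow: source→left, listed edges, right→sink; max matching = max flow.
Augmenting path P1→Q3 (+1); matched 1.
Augmenting path P2→Q2 (+1); matched 2.
Augmenting path P3→Q1 (+1); matched 3.
Augmenting path P6→Q4 (+1); matched 4.
Augmenting path P4→Q3→P1→Q7 (+1); matched 5.
No augmenting path remains; maximum matching = 5.
König certificate: {P1, P2, P3, P6, Q3} is a vertex cover of size 5 (every listed pair touches it), so no matching can be larger.

5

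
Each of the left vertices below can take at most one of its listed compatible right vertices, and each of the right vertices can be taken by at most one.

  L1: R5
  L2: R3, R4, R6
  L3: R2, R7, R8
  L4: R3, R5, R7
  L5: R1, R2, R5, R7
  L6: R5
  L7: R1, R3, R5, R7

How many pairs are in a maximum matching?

6

Unit-capacity flow: source→left, listed edges, right→sink; max matching = max flow.
Augmenting path L1→R5 (+1); matched 1.
Augmenting path L2→R3 (+1); matched 2.
Augmenting path L3→R2 (+1); matched 3.
Augmenting path L4→R7 (+1); matched 4.
Augmenting path L5→R1 (+1); matched 5.
Augmenting path L7→R3→L2→R4 (+1); matched 6.
No augmenting path remains; maximum matching = 6.
König certificate: {L2, L3, L4, L5, L7, R5} is a vertex cover of size 6 (every listed pair touches it), so no matching can be larger.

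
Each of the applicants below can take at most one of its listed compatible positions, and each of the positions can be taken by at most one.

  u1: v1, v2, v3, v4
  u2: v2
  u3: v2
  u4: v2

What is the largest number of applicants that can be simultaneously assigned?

Unit-capacity flow: source→left, listed edges, right→sink; max matching = max flow.
Augmenting path u1→v1 (+1); matched 1.
Augmenting path u2→v2 (+1); matched 2.
No augmenting path remains; maximum matching = 2.
König certificate: {u1, v2} is a vertex cover of size 2 (every listed pair touches it), so no matching can be larger.

2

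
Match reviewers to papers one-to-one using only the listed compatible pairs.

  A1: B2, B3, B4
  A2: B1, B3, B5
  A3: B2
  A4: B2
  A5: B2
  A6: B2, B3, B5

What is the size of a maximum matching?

Unit-capacity flow: source→left, listed edges, right→sink; max matching = max flow.
Augmenting path A1→B2 (+1); matched 1.
Augmenting path A2→B1 (+1); matched 2.
Augmenting path A6→B3 (+1); matched 3.
Augmenting path A3→B2→A1→B4 (+1); matched 4.
No augmenting path remains; maximum matching = 4.
König certificate: {A1, A2, A6, B2} is a vertex cover of size 4 (every listed pair touches it), so no matching can be larger.

4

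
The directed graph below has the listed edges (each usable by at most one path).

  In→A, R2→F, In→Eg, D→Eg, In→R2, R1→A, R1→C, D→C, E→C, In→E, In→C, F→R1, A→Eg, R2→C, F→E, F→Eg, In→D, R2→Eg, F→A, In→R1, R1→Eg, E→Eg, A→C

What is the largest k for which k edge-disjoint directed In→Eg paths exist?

Assign every edge capacity 1; by Menger, the answer equals the max flow.
Path In→Eg (+1); total 1.
Path In→D→Eg (+1); total 2.
Path In→R1→Eg (+1); total 3.
Path In→E→Eg (+1); total 4.
Path In→R2→Eg (+1); total 5.
Path In→A→Eg (+1); total 6.
No residual In→Eg path; max flow = 6.
Certifying cut of size 6: {In→A, In→D, In→E, In→Eg, In→R1, In→R2}.

6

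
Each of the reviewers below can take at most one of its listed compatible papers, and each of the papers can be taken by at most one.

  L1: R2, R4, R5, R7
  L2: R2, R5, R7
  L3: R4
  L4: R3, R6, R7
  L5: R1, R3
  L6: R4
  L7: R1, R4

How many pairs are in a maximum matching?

Unit-capacity flow: source→left, listed edges, right→sink; max matching = max flow.
Augmenting path L1→R2 (+1); matched 1.
Augmenting path L2→R5 (+1); matched 2.
Augmenting path L3→R4 (+1); matched 3.
Augmenting path L4→R3 (+1); matched 4.
Augmenting path L5→R1 (+1); matched 5.
Augmenting path L7→R1→L5→R3→L4→R6 (+1); matched 6.
No augmenting path remains; maximum matching = 6.
König certificate: {L1, L2, L4, L5, L7, R4} is a vertex cover of size 6 (every listed pair touches it), so no matching can be larger.

6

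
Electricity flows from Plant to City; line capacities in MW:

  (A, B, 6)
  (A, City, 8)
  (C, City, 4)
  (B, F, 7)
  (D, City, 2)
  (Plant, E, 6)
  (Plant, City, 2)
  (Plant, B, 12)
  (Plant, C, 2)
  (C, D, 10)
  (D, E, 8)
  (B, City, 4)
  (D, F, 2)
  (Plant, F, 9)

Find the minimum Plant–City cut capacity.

Augment Plant→City: bottleneck 2, flow now 2.
Augment Plant→B→City: bottleneck 4, flow now 6.
Augment Plant→C→City: bottleneck 2, flow now 8.
No augmenting path remains; maximum flow = 8.
By max-flow min-cut, the minimum cut capacity equals the max flow.
In the residual graph, reachable from Plant: {Plant, B, E, F}.
Min-cut edges: Plant→C (2), Plant→City (2), B→City (4); capacity 2 + 2 + 4 = 8.

8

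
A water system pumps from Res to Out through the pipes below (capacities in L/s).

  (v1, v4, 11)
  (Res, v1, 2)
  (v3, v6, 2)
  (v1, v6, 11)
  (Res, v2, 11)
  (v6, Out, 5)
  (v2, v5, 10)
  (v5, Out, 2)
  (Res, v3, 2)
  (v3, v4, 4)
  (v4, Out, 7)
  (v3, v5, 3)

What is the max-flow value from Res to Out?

6

Augment Res→v1→v4→Out: bottleneck 2, flow now 2.
Augment Res→v2→v5→Out: bottleneck 2, flow now 4.
Augment Res→v3→v4→Out: bottleneck 2, flow now 6.
No augmenting path remains; maximum flow = 6.
In the residual graph, reachable from Res: {Res, v2, v5}.
Min-cut edges: Res→v1 (2), Res→v3 (2), v5→Out (2); capacity 2 + 2 + 2 = 6.
This cut is saturated, so no flow can exceed 6.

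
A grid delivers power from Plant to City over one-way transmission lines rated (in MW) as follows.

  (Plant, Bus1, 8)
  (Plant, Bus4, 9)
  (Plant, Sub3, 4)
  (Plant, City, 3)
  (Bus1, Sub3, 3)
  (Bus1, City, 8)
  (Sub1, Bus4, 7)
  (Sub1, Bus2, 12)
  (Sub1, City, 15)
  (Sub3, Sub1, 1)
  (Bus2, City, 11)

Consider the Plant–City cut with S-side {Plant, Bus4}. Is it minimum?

Given cut capacity: 8 + 4 + 3 = 15.
Augment Plant→City: bottleneck 3, flow now 3.
Augment Plant→Bus1→City: bottleneck 8, flow now 11.
Augment Plant→Sub3→Sub1→City: bottleneck 1, flow now 12.
No augmenting path remains; maximum flow = 12.
In the residual graph, reachable from Plant: {Plant, Bus4, Sub3}.
Min-cut edges: Plant→Bus1 (8), Plant→City (3), Sub3→Sub1 (1); capacity 8 + 3 + 1 = 12.
Cut capacity 15 exceeds the max flow 12, so it is not minimum.

No — its capacity is 15, but the minimum cut has capacity 12.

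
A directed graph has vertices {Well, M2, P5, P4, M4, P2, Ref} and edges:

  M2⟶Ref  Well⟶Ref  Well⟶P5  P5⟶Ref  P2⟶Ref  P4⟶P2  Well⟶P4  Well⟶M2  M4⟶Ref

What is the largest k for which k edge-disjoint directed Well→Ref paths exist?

Assign every edge capacity 1; by Menger, the answer equals the max flow.
Path Well→Ref (+1); total 1.
Path Well→M2→Ref (+1); total 2.
Path Well→P5→Ref (+1); total 3.
Path Well→P4→P2→Ref (+1); total 4.
No residual Well→Ref path; max flow = 4.
Certifying cut of size 4: {Well→M2, Well→P4, Well→P5, Well→Ref}.

4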